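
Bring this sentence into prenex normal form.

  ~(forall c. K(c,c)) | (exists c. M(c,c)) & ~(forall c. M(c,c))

Drive negations inward (¬∀x A ≡ ∃x ¬A, ¬∃x A ≡ ∀x ¬A, De Morgan for ∧/∨):
  (exists c. ~K(c,c)) | (exists c. M(c,c)) & (exists c. ~M(c,c))
Give each quantifier a distinct variable: c↦z1, c↦x.
  (exists c. ~K(c,c)) | (exists z1. M(z1,z1)) & (exists x. ~M(x,x))
Extract every quantifier outward, since the variables are now distinct and don't occur free across branches:
  exists c. exists z1. exists x. (~K(c,c) | M(z1,z1) & ~M(x,x))

exists c. exists z1. exists x. (~K(c,c) | M(z1,z1) & ~M(x,x))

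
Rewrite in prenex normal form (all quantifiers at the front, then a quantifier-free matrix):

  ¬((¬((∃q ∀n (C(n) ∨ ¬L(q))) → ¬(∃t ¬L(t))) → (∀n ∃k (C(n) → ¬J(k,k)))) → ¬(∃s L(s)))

First replace A → B with ¬A ∨ B.
  ¬(¬(¬¬(¬(∃q ∀n (C(n) ∨ ¬L(q))) ∨ ¬(∃t ¬L(t))) ∨ (∀n ∃k (¬C(n) ∨ ¬J(k,k)))) ∨ ¬(∃s L(s)))
Drive negations inward (¬∀x A ≡ ∃x ¬A, ¬∃x A ≡ ∀x ¬A, De Morgan for ∧/∨):
  ((∀q ∃n (¬C(n) ∧ L(q))) ∨ (∀t L(t)) ∨ (∀n ∃k (¬C(n) ∨ ¬J(k,k)))) ∧ (∃s L(s))
Rename bound variables to avoid capture: n↦x.
  ((∀q ∃n (¬C(n) ∧ L(q))) ∨ (∀t L(t)) ∨ (∀x ∃k (¬C(x) ∨ ¬J(k,k)))) ∧ (∃s L(s))
Pull the quantifiers to the front (each side's bound variable is not free in the other side):
  ∀q ∃n ∀t ∀x ∃k ∃s ((¬C(n) ∧ L(q) ∨ L(t) ∨ ¬C(x) ∨ ¬J(k,k)) ∧ L(s))

∀q ∃n ∀t ∀x ∃k ∃s ((¬C(n) ∧ L(q) ∨ L(t) ∨ ¬C(x) ∨ ¬J(k,k)) ∧ L(s))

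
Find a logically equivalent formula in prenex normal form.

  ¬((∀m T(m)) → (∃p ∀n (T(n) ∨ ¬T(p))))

First replace A → B with ¬A ∨ B.
  ¬(¬(∀m T(m)) ∨ (∃p ∀n (T(n) ∨ ¬T(p))))
Drive negations inward (¬∀x A ≡ ∃x ¬A, ¬∃x A ≡ ∀x ¬A, De Morgan for ∧/∨):
  (∀m T(m)) ∧ (∀p ∃n (¬T(n) ∧ T(p)))
Pull the quantifiers to the front (each side's bound variable is not free in the other side):
  ∀m ∀p ∃n (T(m) ∧ ¬T(n) ∧ T(p))

∀m ∀p ∃n (T(m) ∧ ¬T(n) ∧ T(p))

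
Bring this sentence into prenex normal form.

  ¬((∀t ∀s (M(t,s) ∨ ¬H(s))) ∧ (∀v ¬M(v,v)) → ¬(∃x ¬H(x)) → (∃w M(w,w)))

Eliminate → and ↔ using ¬ and ∨.
  ¬(¬((∀t ∀s (M(t,s) ∨ ¬H(s))) ∧ (∀v ¬M(v,v))) ∨ ¬¬(∃x ¬H(x)) ∨ (∃w M(w,w)))
Push ¬ through the quantifiers and connectives to reach negation normal form:
  (∀t ∀s (M(t,s) ∨ ¬H(s))) ∧ (∀v ¬M(v,v)) ∧ (∀x H(x)) ∧ (∀w ¬M(w,w))
All bound variables are already distinct, so no renaming is needed.
Extract every quantifier outward, since the variables are now distinct and don't occur free across branches:
  ∀t ∀s ∀v ∀x ∀w ((M(t,s) ∨ ¬H(s)) ∧ ¬M(v,v) ∧ H(x) ∧ ¬M(w,w))

∀t ∀s ∀v ∀x ∀w ((M(t,s) ∨ ¬H(s)) ∧ ¬M(v,v) ∧ H(x) ∧ ¬M(w,w))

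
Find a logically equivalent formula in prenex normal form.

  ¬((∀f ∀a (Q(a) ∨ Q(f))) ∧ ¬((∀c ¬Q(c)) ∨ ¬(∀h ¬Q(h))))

Push ¬ through the quantifiers and connectives to reach negation normal form:
  (∃f ∃a (¬Q(a) ∧ ¬Q(f))) ∨ (∀c ¬Q(c)) ∨ (∃h Q(h))
Extract every quantifier outward, since the variables are now distinct and don't occur free across branches:
  ∃f ∃a ∀c ∃h (¬Q(a) ∧ ¬Q(f) ∨ ¬Q(c) ∨ Q(h))

∃f ∃a ∀c ∃h (¬Q(a) ∧ ¬Q(f) ∨ ¬Q(c) ∨ Q(h))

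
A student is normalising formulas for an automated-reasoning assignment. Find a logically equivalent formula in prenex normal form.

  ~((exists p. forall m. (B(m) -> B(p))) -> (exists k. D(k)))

Eliminate → and ↔ using ¬ and ∨.
  ~(~(exists p. forall m. (~B(m) | B(p))) | (exists k. D(k)))
Push ¬ through the quantifiers and connectives to reach negation normal form:
  (exists p. forall m. (~B(m) | B(p))) & (forall k. ~D(k))
Pull the quantifiers to the front (each side's bound variable is not free in the other side):
  exists p. forall m. forall k. ((~B(m) | B(p)) & ~D(k))

exists p. forall m. forall k. ((~B(m) | B(p)) & ~D(k))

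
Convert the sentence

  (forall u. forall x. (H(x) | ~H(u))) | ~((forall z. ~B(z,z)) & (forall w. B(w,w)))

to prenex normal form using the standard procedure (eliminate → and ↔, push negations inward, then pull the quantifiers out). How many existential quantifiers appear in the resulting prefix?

2

Drive negations inward (¬∀x A ≡ ∃x ¬A, ¬∃x A ≡ ∀x ¬A, De Morgan for ∧/∨):
  (forall u. forall x. (H(x) | ~H(u))) | (exists z. B(z,z)) | (exists w. ~B(w,w))
Finally move all quantifiers to the prefix:
  forall u. forall x. exists z. exists w. (H(x) | ~H(u) | B(z,z) | ~B(w,w))
The prefix is forall u forall x exists z exists w: 2 universal, 2 existential.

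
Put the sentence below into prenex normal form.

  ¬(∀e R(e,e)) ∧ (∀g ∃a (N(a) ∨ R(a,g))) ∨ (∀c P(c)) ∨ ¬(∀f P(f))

Move each ¬ inward, flipping quantifiers it crosses:
  (∃e ¬R(e,e)) ∧ (∀g ∃a (N(a) ∨ R(a,g))) ∨ (∀c P(c)) ∨ (∃f ¬P(f))
All bound variables are already distinct, so no renaming is needed.
Finally move all quantifiers to the prefix:
  ∃e ∀g ∃a ∀c ∃f (¬R(e,e) ∧ (N(a) ∨ R(a,g)) ∨ P(c) ∨ ¬P(f))

∃e ∀g ∃a ∀c ∃f (¬R(e,e) ∧ (N(a) ∨ R(a,g)) ∨ P(c) ∨ ¬P(f))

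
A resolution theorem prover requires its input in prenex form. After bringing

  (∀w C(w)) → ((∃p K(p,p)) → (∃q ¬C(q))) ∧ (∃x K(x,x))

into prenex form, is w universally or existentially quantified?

existential

Rewrite implications/biconditionals: A → B as ¬A ∨ B.
  ¬(∀w C(w)) ∨ (¬(∃p K(p,p)) ∨ (∃q ¬C(q))) ∧ (∃x K(x,x))
Push ¬ through the quantifiers and connectives to reach negation normal form:
  (∃w ¬C(w)) ∨ ((∀p ¬K(p,p)) ∨ (∃q ¬C(q))) ∧ (∃x K(x,x))
Finally move all quantifiers to the prefix:
  ∃w ∀p ∃q ∃x (¬C(w) ∨ (¬K(p,p) ∨ ¬C(q)) ∧ K(x,x))
The quantifier ∀w sits under an odd number of negations (counting the antecedent side of each →), so it flips to ∃w.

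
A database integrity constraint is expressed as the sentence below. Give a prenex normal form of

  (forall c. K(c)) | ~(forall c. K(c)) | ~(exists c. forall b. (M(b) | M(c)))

Move each ¬ inward, flipping quantifiers it crosses:
  (forall c. K(c)) | (exists c. ~K(c)) | (forall c. exists b. (~M(b) & ~M(c)))
Give each quantifier a distinct variable: c↦s, c↦u.
  (forall c. K(c)) | (exists s. ~K(s)) | (forall u. exists b. (~M(b) & ~M(u)))
Finally move all quantifiers to the prefix:
  forall c. exists s. forall u. exists b. (K(c) | ~K(s) | ~M(b) & ~M(u))

forall c. exists s. forall u. exists b. (K(c) | ~K(s) | ~M(b) & ~M(u))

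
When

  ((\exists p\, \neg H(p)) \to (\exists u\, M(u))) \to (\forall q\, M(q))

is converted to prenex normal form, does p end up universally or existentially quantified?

existential

Eliminate → and ↔ using ¬ and ∨.
  \neg (\neg (\exists p\, \neg H(p)) \lor (\exists u\, M(u))) \lor (\forall q\, M(q))
Push ¬ through the quantifiers and connectives to reach negation normal form:
  (\exists p\, \neg H(p)) \land (\forall u\, \neg M(u)) \lor (\forall q\, M(q))
Extract every quantifier outward, since the variables are now distinct and don't occur free across branches:
  \exists p\, \forall u\, \forall q\, (\neg H(p) \land \neg M(u) \lor M(q))
The quantifier \exists p sits under an even number of negations (counting the antecedent side of each →), so it remains existential.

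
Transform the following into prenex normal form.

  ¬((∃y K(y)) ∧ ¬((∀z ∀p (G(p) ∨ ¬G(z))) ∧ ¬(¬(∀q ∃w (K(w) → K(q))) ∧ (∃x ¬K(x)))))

Eliminate → and ↔ using ¬ and ∨.
  ¬((∃y K(y)) ∧ ¬((∀z ∀p (G(p) ∨ ¬G(z))) ∧ ¬(¬(∀q ∃w (¬K(w) ∨ K(q))) ∧ (∃x ¬K(x)))))
Push ¬ through the quantifiers and connectives to reach negation normal form:
  (∀y ¬K(y)) ∨ (∀z ∀p (G(p) ∨ ¬G(z))) ∧ ((∀q ∃w (¬K(w) ∨ K(q))) ∨ (∀x K(x)))
All bound variables are already distinct, so no renaming is needed.
Pull the quantifiers to the front (each side's bound variable is not free in the other side):
  ∀y ∀z ∀p ∀q ∃w ∀x (¬K(y) ∨ (G(p) ∨ ¬G(z)) ∧ (¬K(w) ∨ K(q) ∨ K(x)))

∀y ∀z ∀p ∀q ∃w ∀x (¬K(y) ∨ (G(p) ∨ ¬G(z)) ∧ (¬K(w) ∨ K(q) ∨ K(x)))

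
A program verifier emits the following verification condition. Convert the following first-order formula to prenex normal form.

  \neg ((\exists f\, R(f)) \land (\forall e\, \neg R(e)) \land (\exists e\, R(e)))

\forall f\, \exists e\, \forall p\, (\neg R(f) \lor R(e) \lor \neg R(p))

Move each ¬ inward, flipping quantifiers it crosses:
  (\forall f\, \neg R(f)) \lor (\exists e\, R(e)) \lor (\forall e\, \neg R(e))
Standardize variables apart so no two quantifiers bind the same name: e↦p.
  (\forall f\, \neg R(f)) \lor (\exists e\, R(e)) \lor (\forall p\, \neg R(p))
Pull the quantifiers to the front (each side's bound variable is not free in the other side):
  \forall f\, \exists e\, \forall p\, (\neg R(f) \lor R(e) \lor \neg R(p))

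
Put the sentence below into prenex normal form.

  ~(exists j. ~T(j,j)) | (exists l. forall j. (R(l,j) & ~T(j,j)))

Move each ¬ inward, flipping quantifiers it crosses:
  (forall j. T(j,j)) | (exists l. forall j. (R(l,j) & ~T(j,j)))
Give each quantifier a distinct variable: j↦u1.
  (forall j. T(j,j)) | (exists l. forall u1. (R(l,u1) & ~T(u1,u1)))
Extract every quantifier outward, since the variables are now distinct and don't occur free across branches:
  forall j. exists l. forall u1. (T(j,j) | R(l,u1) & ~T(u1,u1))

forall j. exists l. forall u1. (T(j,j) | R(l,u1) & ~T(u1,u1))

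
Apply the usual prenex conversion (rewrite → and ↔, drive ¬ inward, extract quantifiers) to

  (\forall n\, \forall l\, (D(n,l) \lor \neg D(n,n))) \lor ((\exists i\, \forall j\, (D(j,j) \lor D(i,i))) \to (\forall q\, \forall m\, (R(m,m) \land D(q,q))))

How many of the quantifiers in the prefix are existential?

1

First replace A → B with ¬A ∨ B.
  (\forall n\, \forall l\, (D(n,l) \lor \neg D(n,n))) \lor \neg (\exists i\, \forall j\, (D(j,j) \lor D(i,i))) \lor (\forall q\, \forall m\, (R(m,m) \land D(q,q)))
Drive negations inward (¬∀x A ≡ ∃x ¬A, ¬∃x A ≡ ∀x ¬A, De Morgan for ∧/∨):
  (\forall n\, \forall l\, (D(n,l) \lor \neg D(n,n))) \lor (\forall i\, \exists j\, (\neg D(j,j) \land \neg D(i,i))) \lor (\forall q\, \forall m\, (R(m,m) \land D(q,q)))
Pull the quantifiers to the front (each side's bound variable is not free in the other side):
  \forall n\, \forall l\, \forall i\, \exists j\, \forall q\, \forall m\, (D(n,l) \lor \neg D(n,n) \lor \neg D(j,j) \land \neg D(i,i) \lor R(m,m) \land D(q,q))
The prefix is \forall n \forall l \forall i \exists j \forall q \forall m: 5 universal, 1 existential.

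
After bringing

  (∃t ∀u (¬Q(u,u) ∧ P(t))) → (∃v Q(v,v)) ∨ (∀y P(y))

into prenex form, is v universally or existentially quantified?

Eliminate → and ↔ using ¬ and ∨.
  ¬(∃t ∀u (¬Q(u,u) ∧ P(t))) ∨ (∃v Q(v,v)) ∨ (∀y P(y))
Move each ¬ inward, flipping quantifiers it crosses:
  (∀t ∃u (Q(u,u) ∨ ¬P(t))) ∨ (∃v Q(v,v)) ∨ (∀y P(y))
All bound variables are already distinct, so no renaming is needed.
Finally move all quantifiers to the prefix:
  ∀t ∃u ∃v ∀y (Q(u,u) ∨ ¬P(t) ∨ Q(v,v) ∨ P(y))
The quantifier ∃v sits under an even number of negations (counting the antecedent side of each →), so it remains existential.

existential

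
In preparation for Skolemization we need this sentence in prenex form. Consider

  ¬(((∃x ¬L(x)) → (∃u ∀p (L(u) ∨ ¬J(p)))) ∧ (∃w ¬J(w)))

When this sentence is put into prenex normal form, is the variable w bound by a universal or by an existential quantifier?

universal

Eliminate → and ↔ using ¬ and ∨.
  ¬((¬(∃x ¬L(x)) ∨ (∃u ∀p (L(u) ∨ ¬J(p)))) ∧ (∃w ¬J(w)))
Move each ¬ inward, flipping quantifiers it crosses:
  (∃x ¬L(x)) ∧ (∀u ∃p (¬L(u) ∧ J(p))) ∨ (∀w J(w))
All bound variables are already distinct, so no renaming is needed.
Extract every quantifier outward, since the variables are now distinct and don't occur free across branches:
  ∃x ∀u ∃p ∀w (¬L(x) ∧ ¬L(u) ∧ J(p) ∨ J(w))
The quantifier ∃w sits under an odd number of negations (counting the antecedent side of each →), so it flips to ∀w.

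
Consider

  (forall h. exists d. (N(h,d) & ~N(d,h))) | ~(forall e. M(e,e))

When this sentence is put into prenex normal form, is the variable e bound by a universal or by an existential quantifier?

existential

Move each ¬ inward, flipping quantifiers it crosses:
  (forall h. exists d. (N(h,d) & ~N(d,h))) | (exists e. ~M(e,e))
Extract every quantifier outward, since the variables are now distinct and don't occur free across branches:
  forall h. exists d. exists e. (N(h,d) & ~N(d,h) | ~M(e,e))
The quantifier forall e sits under an odd number of negations, so it flips to exists e.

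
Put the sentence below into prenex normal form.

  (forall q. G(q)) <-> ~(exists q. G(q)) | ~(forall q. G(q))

Rewrite implications/biconditionals: A → B as ¬A ∨ B; A ↔ B as (¬A ∨ B) ∧ (¬B ∨ A).
  (~(forall q. G(q)) | ~(exists q. G(q)) | ~(forall q. G(q))) & (~(~(exists q. G(q)) | ~(forall q. G(q))) | (forall q. G(q)))
Push ¬ through the quantifiers and connectives to reach negation normal form:
  ((exists q. ~G(q)) | (forall q. ~G(q)) | (exists q. ~G(q))) & ((exists q. G(q)) & (forall q. G(q)) | (forall q. G(q)))
Standardize variables apart so no two quantifiers bind the same name: q↦v, q↦p, q↦y, q↦v1, q↦a.
  ((exists q. ~G(q)) | (forall v. ~G(v)) | (exists p. ~G(p))) & ((exists y. G(y)) & (forall v1. G(v1)) | (forall a. G(a)))
Extract every quantifier outward, since the variables are now distinct and don't occur free across branches:
  exists q. forall v. exists p. exists y. forall v1. forall a. ((~G(q) | ~G(v) | ~G(p)) & (G(y) & G(v1) | G(a)))

exists q. forall v. exists p. exists y. forall v1. forall a. ((~G(q) | ~G(v) | ~G(p)) & (G(y) & G(v1) | G(a)))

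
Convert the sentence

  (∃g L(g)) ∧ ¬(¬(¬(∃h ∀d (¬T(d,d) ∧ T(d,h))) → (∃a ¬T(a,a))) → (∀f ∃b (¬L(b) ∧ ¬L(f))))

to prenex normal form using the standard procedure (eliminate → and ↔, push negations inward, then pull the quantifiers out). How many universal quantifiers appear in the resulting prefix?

Rewrite implications/biconditionals: A → B as ¬A ∨ B.
  (∃g L(g)) ∧ ¬(¬¬(¬¬(∃h ∀d (¬T(d,d) ∧ T(d,h))) ∨ (∃a ¬T(a,a))) ∨ (∀f ∃b (¬L(b) ∧ ¬L(f))))
Drive negations inward (¬∀x A ≡ ∃x ¬A, ¬∃x A ≡ ∀x ¬A, De Morgan for ∧/∨):
  (∃g L(g)) ∧ (∀h ∃d (T(d,d) ∨ ¬T(d,h))) ∧ (∀a T(a,a)) ∧ (∃f ∀b (L(b) ∨ L(f)))
All bound variables are already distinct, so no renaming is needed.
Finally move all quantifiers to the prefix:
  ∃g ∀h ∃d ∀a ∃f ∀b (L(g) ∧ (T(d,d) ∨ ¬T(d,h)) ∧ T(a,a) ∧ (L(b) ∨ L(f)))
The prefix is ∃g ∀h ∃d ∀a ∃f ∀b: 3 universal, 3 existential.

3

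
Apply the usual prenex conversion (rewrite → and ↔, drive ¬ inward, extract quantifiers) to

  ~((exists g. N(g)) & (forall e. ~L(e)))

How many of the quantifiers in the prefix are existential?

1

Push ¬ through the quantifiers and connectives to reach negation normal form:
  (forall g. ~N(g)) | (exists e. L(e))
All bound variables are already distinct, so no renaming is needed.
Pull the quantifiers to the front (each side's bound variable is not free in the other side):
  forall g. exists e. (~N(g) | L(e))
The prefix is forall g exists e: 1 universal, 1 existential.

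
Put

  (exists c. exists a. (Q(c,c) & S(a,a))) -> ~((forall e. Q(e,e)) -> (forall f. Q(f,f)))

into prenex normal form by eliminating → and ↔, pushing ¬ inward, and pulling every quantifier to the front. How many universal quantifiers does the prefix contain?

3

First replace A → B with ¬A ∨ B.
  ~(exists c. exists a. (Q(c,c) & S(a,a))) | ~(~(forall e. Q(e,e)) | (forall f. Q(f,f)))
Move each ¬ inward, flipping quantifiers it crosses:
  (forall c. forall a. (~Q(c,c) | ~S(a,a))) | (forall e. Q(e,e)) & (exists f. ~Q(f,f))
Finally move all quantifiers to the prefix:
  forall c. forall a. forall e. exists f. (~Q(c,c) | ~S(a,a) | Q(e,e) & ~Q(f,f))
The prefix is forall c forall a forall e exists f: 3 universal, 1 existential.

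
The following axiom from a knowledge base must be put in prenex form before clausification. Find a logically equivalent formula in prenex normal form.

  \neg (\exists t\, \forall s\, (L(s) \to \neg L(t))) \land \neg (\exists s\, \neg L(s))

\forall t\, \exists s\, \forall x\, (L(s) \land L(t) \land L(x))

Rewrite implications/biconditionals: A → B as ¬A ∨ B.
  \neg (\exists t\, \forall s\, (\neg L(s) \lor \neg L(t))) \land \neg (\exists s\, \neg L(s))
Move each ¬ inward, flipping quantifiers it crosses:
  (\forall t\, \exists s\, (L(s) \land L(t))) \land (\forall s\, L(s))
Rename bound variables to avoid capture: s↦x.
  (\forall t\, \exists s\, (L(s) \land L(t))) \land (\forall x\, L(x))
Pull the quantifiers to the front (each side's bound variable is not free in the other side):
  \forall t\, \exists s\, \forall x\, (L(s) \land L(t) \land L(x))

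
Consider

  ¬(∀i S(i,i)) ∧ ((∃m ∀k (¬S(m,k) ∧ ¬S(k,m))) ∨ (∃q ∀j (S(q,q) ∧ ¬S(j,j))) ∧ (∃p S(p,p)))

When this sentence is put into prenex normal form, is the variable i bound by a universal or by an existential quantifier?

Drive negations inward (¬∀x A ≡ ∃x ¬A, ¬∃x A ≡ ∀x ¬A, De Morgan for ∧/∨):
  (∃i ¬S(i,i)) ∧ ((∃m ∀k (¬S(m,k) ∧ ¬S(k,m))) ∨ (∃q ∀j (S(q,q) ∧ ¬S(j,j))) ∧ (∃p S(p,p)))
All bound variables are already distinct, so no renaming is needed.
Pull the quantifiers to the front (each side's bound variable is not free in the other side):
  ∃i ∃m ∀k ∃q ∀j ∃p (¬S(i,i) ∧ (¬S(m,k) ∧ ¬S(k,m) ∨ S(q,q) ∧ ¬S(j,j) ∧ S(p,p)))
The quantifier ∀i sits under an odd number of negations, so it flips to ∃i.

existential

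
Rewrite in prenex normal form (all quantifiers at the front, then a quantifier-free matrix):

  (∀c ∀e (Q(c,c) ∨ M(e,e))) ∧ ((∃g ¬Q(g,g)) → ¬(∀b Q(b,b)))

∀c ∀e ∀g ∃b ((Q(c,c) ∨ M(e,e)) ∧ (Q(g,g) ∨ ¬Q(b,b)))

Rewrite implications/biconditionals: A → B as ¬A ∨ B.
  (∀c ∀e (Q(c,c) ∨ M(e,e))) ∧ (¬(∃g ¬Q(g,g)) ∨ ¬(∀b Q(b,b)))
Push ¬ through the quantifiers and connectives to reach negation normal form:
  (∀c ∀e (Q(c,c) ∨ M(e,e))) ∧ ((∀g Q(g,g)) ∨ (∃b ¬Q(b,b)))
All bound variables are already distinct, so no renaming is needed.
Pull the quantifiers to the front (each side's bound variable is not free in the other side):
  ∀c ∀e ∀g ∃b ((Q(c,c) ∨ M(e,e)) ∧ (Q(g,g) ∨ ¬Q(b,b)))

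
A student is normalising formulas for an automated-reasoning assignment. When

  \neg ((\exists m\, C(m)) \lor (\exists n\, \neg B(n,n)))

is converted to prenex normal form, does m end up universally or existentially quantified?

universal

Push ¬ through the quantifiers and connectives to reach negation normal form:
  (\forall m\, \neg C(m)) \land (\forall n\, B(n,n))
Finally move all quantifiers to the prefix:
  \forall m\, \forall n\, (\neg C(m) \land B(n,n))
The quantifier \exists m sits under an odd number of negations, so it flips to \forall m.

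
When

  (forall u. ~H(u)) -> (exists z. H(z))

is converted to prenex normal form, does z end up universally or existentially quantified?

existential

Rewrite implications/biconditionals: A → B as ¬A ∨ B.
  ~(forall u. ~H(u)) | (exists z. H(z))
Drive negations inward (¬∀x A ≡ ∃x ¬A, ¬∃x A ≡ ∀x ¬A, De Morgan for ∧/∨):
  (exists u. H(u)) | (exists z. H(z))
All bound variables are already distinct, so no renaming is needed.
Pull the quantifiers to the front (each side's bound variable is not free in the other side):
  exists u. exists z. (H(u) | H(z))
The quantifier exists z sits under an even number of negations (counting the antecedent side of each →), so it remains existential.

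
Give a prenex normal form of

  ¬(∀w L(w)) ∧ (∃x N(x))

Move each ¬ inward, flipping quantifiers it crosses:
  (∃w ¬L(w)) ∧ (∃x N(x))
All bound variables are already distinct, so no renaming is needed.
Finally move all quantifiers to the prefix:
  ∃w ∃x (¬L(w) ∧ N(x))

∃w ∃x (¬L(w) ∧ N(x))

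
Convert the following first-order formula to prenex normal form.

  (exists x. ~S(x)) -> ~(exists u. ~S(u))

Rewrite implications/biconditionals: A → B as ¬A ∨ B.
  ~(exists x. ~S(x)) | ~(exists u. ~S(u))
Drive negations inward (¬∀x A ≡ ∃x ¬A, ¬∃x A ≡ ∀x ¬A, De Morgan for ∧/∨):
  (forall x. S(x)) | (forall u. S(u))
All bound variables are already distinct, so no renaming is needed.
Finally move all quantifiers to the prefix:
  forall x. forall u. (S(x) | S(u))

forall x. forall u. (S(x) | S(u))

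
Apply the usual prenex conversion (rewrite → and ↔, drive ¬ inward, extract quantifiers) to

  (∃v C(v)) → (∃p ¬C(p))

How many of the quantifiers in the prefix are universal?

Rewrite implications/biconditionals: A → B as ¬A ∨ B.
  ¬(∃v C(v)) ∨ (∃p ¬C(p))
Move each ¬ inward, flipping quantifiers it crosses:
  (∀v ¬C(v)) ∨ (∃p ¬C(p))
Pull the quantifiers to the front (each side's bound variable is not free in the other side):
  ∀v ∃p (¬C(v) ∨ ¬C(p))
The prefix is ∀v ∃p: 1 universal, 1 existential.

1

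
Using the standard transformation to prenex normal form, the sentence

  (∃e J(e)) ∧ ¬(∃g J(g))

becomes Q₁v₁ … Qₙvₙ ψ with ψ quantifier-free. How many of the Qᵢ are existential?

Move each ¬ inward, flipping quantifiers it crosses:
  (∃e J(e)) ∧ (∀g ¬J(g))
Finally move all quantifiers to the prefix:
  ∃e ∀g (J(e) ∧ ¬J(g))
The prefix is ∃e ∀g: 1 universal, 1 existential.

1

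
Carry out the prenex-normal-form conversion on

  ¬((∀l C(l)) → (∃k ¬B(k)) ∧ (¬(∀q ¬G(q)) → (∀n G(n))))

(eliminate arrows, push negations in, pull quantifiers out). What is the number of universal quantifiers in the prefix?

First replace A → B with ¬A ∨ B.
  ¬(¬(∀l C(l)) ∨ (∃k ¬B(k)) ∧ (¬¬(∀q ¬G(q)) ∨ (∀n G(n))))
Push ¬ through the quantifiers and connectives to reach negation normal form:
  (∀l C(l)) ∧ ((∀k B(k)) ∨ (∃q G(q)) ∧ (∃n ¬G(n)))
All bound variables are already distinct, so no renaming is needed.
Finally move all quantifiers to the prefix:
  ∀l ∀k ∃q ∃n (C(l) ∧ (B(k) ∨ G(q) ∧ ¬G(n)))
The prefix is ∀l ∀k ∃q ∃n: 2 universal, 2 existential.

2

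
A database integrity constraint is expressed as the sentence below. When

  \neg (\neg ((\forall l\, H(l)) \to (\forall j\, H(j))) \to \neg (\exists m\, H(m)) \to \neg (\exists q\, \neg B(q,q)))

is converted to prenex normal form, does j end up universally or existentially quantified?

First replace A → B with ¬A ∨ B.
  \neg (\neg \neg (\neg (\forall l\, H(l)) \lor (\forall j\, H(j))) \lor \neg \neg (\exists m\, H(m)) \lor \neg (\exists q\, \neg B(q,q)))
Drive negations inward (¬∀x A ≡ ∃x ¬A, ¬∃x A ≡ ∀x ¬A, De Morgan for ∧/∨):
  (\forall l\, H(l)) \land (\exists j\, \neg H(j)) \land (\forall m\, \neg H(m)) \land (\exists q\, \neg B(q,q))
Finally move all quantifiers to the prefix:
  \forall l\, \exists j\, \forall m\, \exists q\, (H(l) \land \neg H(j) \land \neg H(m) \land \neg B(q,q))
The quantifier \forall j sits under an odd number of negations (counting the antecedent side of each →), so it flips to \exists j.

existential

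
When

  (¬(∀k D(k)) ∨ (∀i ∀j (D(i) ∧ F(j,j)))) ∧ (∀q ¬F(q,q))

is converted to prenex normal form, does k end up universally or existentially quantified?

Move each ¬ inward, flipping quantifiers it crosses:
  ((∃k ¬D(k)) ∨ (∀i ∀j (D(i) ∧ F(j,j)))) ∧ (∀q ¬F(q,q))
Pull the quantifiers to the front (each side's bound variable is not free in the other side):
  ∃k ∀i ∀j ∀q ((¬D(k) ∨ D(i) ∧ F(j,j)) ∧ ¬F(q,q))
The quantifier ∀k sits under an odd number of negations, so it flips to ∃k.

existential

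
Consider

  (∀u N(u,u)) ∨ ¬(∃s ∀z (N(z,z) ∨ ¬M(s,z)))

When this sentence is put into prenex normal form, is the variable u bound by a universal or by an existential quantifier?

Push ¬ through the quantifiers and connectives to reach negation normal form:
  (∀u N(u,u)) ∨ (∀s ∃z (¬N(z,z) ∧ M(s,z)))
All bound variables are already distinct, so no renaming is needed.
Finally move all quantifiers to the prefix:
  ∀u ∀s ∃z (N(u,u) ∨ ¬N(z,z) ∧ M(s,z))
The quantifier ∀u sits under an even number of negations, so it remains universal.

universal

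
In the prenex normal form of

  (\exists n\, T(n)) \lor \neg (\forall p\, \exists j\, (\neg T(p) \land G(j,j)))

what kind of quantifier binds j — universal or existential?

Push ¬ through the quantifiers and connectives to reach negation normal form:
  (\exists n\, T(n)) \lor (\exists p\, \forall j\, (T(p) \lor \neg G(j,j)))
Pull the quantifiers to the front (each side's bound variable is not free in the other side):
  \exists n\, \exists p\, \forall j\, (T(n) \lor T(p) \lor \neg G(j,j))
The quantifier \exists j sits under an odd number of negations, so it flips to \forall j.

universal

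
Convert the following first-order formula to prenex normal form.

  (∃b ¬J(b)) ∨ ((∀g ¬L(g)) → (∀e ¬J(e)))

∃b ∃g ∀e (¬J(b) ∨ L(g) ∨ ¬J(e))

First replace A → B with ¬A ∨ B.
  (∃b ¬J(b)) ∨ ¬(∀g ¬L(g)) ∨ (∀e ¬J(e))
Push ¬ through the quantifiers and connectives to reach negation normal form:
  (∃b ¬J(b)) ∨ (∃g L(g)) ∨ (∀e ¬J(e))
All bound variables are already distinct, so no renaming is needed.
Pull the quantifiers to the front (each side's bound variable is not free in the other side):
  ∃b ∃g ∀e (¬J(b) ∨ L(g) ∨ ¬J(e))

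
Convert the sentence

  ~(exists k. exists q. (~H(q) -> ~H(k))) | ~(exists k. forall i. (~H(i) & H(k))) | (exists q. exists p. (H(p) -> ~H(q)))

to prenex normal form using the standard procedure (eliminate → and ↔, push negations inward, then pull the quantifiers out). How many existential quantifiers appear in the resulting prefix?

Rewrite implications/biconditionals: A → B as ¬A ∨ B.
  ~(exists k. exists q. (~~H(q) | ~H(k))) | ~(exists k. forall i. (~H(i) & H(k))) | (exists q. exists p. (~H(p) | ~H(q)))
Move each ¬ inward, flipping quantifiers it crosses:
  (forall k. forall q. (~H(q) & H(k))) | (forall k. exists i. (H(i) | ~H(k))) | (exists q. exists p. (~H(p) | ~H(q)))
Give each quantifier a distinct variable: k↦y, q↦r.
  (forall k. forall q. (~H(q) & H(k))) | (forall y. exists i. (H(i) | ~H(y))) | (exists r. exists p. (~H(p) | ~H(r)))
Finally move all quantifiers to the prefix:
  forall k. forall q. forall y. exists i. exists r. exists p. (~H(q) & H(k) | H(i) | ~H(y) | ~H(p) | ~H(r))
The prefix is forall k forall q forall y exists i exists r exists p: 3 universal, 3 existential.

3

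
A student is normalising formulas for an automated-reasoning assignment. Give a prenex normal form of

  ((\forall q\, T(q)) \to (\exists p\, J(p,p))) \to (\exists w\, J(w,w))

\forall q\, \forall p\, \exists w\, (T(q) \land \neg J(p,p) \lor J(w,w))

Rewrite implications/biconditionals: A → B as ¬A ∨ B.
  \neg (\neg (\forall q\, T(q)) \lor (\exists p\, J(p,p))) \lor (\exists w\, J(w,w))
Move each ¬ inward, flipping quantifiers it crosses:
  (\forall q\, T(q)) \land (\forall p\, \neg J(p,p)) \lor (\exists w\, J(w,w))
Pull the quantifiers to the front (each side's bound variable is not free in the other side):
  \forall q\, \forall p\, \exists w\, (T(q) \land \neg J(p,p) \lor J(w,w))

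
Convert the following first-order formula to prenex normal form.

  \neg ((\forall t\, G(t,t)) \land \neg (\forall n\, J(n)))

Drive negations inward (¬∀x A ≡ ∃x ¬A, ¬∃x A ≡ ∀x ¬A, De Morgan for ∧/∨):
  (\exists t\, \neg G(t,t)) \lor (\forall n\, J(n))
All bound variables are already distinct, so no renaming is needed.
Extract every quantifier outward, since the variables are now distinct and don't occur free across branches:
  \exists t\, \forall n\, (\neg G(t,t) \lor J(n))

\exists t\, \forall n\, (\neg G(t,t) \lor J(n))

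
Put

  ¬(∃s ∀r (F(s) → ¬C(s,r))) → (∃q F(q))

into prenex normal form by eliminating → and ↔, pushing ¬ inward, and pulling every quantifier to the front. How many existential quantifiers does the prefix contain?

Rewrite implications/biconditionals: A → B as ¬A ∨ B.
  ¬¬(∃s ∀r (¬F(s) ∨ ¬C(s,r))) ∨ (∃q F(q))
Move each ¬ inward, flipping quantifiers it crosses:
  (∃s ∀r (¬F(s) ∨ ¬C(s,r))) ∨ (∃q F(q))
All bound variables are already distinct, so no renaming is needed.
Extract every quantifier outward, since the variables are now distinct and don't occur free across branches:
  ∃s ∀r ∃q (¬F(s) ∨ ¬C(s,r) ∨ F(q))
The prefix is ∃s ∀r ∃q: 1 universal, 2 existential.

2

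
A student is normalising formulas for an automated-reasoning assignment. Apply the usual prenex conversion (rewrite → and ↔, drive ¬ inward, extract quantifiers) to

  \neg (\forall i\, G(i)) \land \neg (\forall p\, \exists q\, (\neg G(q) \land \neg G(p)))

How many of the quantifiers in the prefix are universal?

1

Drive negations inward (¬∀x A ≡ ∃x ¬A, ¬∃x A ≡ ∀x ¬A, De Morgan for ∧/∨):
  (\exists i\, \neg G(i)) \land (\exists p\, \forall q\, (G(q) \lor G(p)))
All bound variables are already distinct, so no renaming is needed.
Pull the quantifiers to the front (each side's bound variable is not free in the other side):
  \exists i\, \exists p\, \forall q\, (\neg G(i) \land (G(q) \lor G(p)))
The prefix is \exists i \exists p \forall q: 1 universal, 2 existential.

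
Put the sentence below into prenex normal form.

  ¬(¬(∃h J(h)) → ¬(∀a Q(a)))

Rewrite implications/biconditionals: A → B as ¬A ∨ B.
  ¬(¬¬(∃h J(h)) ∨ ¬(∀a Q(a)))
Drive negations inward (¬∀x A ≡ ∃x ¬A, ¬∃x A ≡ ∀x ¬A, De Morgan for ∧/∨):
  (∀h ¬J(h)) ∧ (∀a Q(a))
All bound variables are already distinct, so no renaming is needed.
Finally move all quantifiers to the prefix:
  ∀h ∀a (¬J(h) ∧ Q(a))

∀h ∀a (¬J(h) ∧ Q(a))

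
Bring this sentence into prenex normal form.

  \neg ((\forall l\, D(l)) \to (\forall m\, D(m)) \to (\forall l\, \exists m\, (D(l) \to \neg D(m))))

Eliminate → and ↔ using ¬ and ∨.
  \neg (\neg (\forall l\, D(l)) \lor \neg (\forall m\, D(m)) \lor (\forall l\, \exists m\, (\neg D(l) \lor \neg D(m))))
Drive negations inward (¬∀x A ≡ ∃x ¬A, ¬∃x A ≡ ∀x ¬A, De Morgan for ∧/∨):
  (\forall l\, D(l)) \land (\forall m\, D(m)) \land (\exists l\, \forall m\, (D(l) \land D(m)))
Give each quantifier a distinct variable: l↦p, m↦z1.
  (\forall l\, D(l)) \land (\forall m\, D(m)) \land (\exists p\, \forall z1\, (D(p) \land D(z1)))
Finally move all quantifiers to the prefix:
  \forall l\, \forall m\, \exists p\, \forall z1\, (D(l) \land D(m) \land D(p) \land D(z1))

\forall l\, \forall m\, \exists p\, \forall z1\, (D(l) \land D(m) \land D(p) \land D(z1))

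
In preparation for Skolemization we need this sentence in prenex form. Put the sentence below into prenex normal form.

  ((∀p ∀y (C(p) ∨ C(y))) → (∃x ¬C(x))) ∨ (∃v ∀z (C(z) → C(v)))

First replace A → B with ¬A ∨ B.
  ¬(∀p ∀y (C(p) ∨ C(y))) ∨ (∃x ¬C(x)) ∨ (∃v ∀z (¬C(z) ∨ C(v)))
Move each ¬ inward, flipping quantifiers it crosses:
  (∃p ∃y (¬C(p) ∧ ¬C(y))) ∨ (∃x ¬C(x)) ∨ (∃v ∀z (¬C(z) ∨ C(v)))
All bound variables are already distinct, so no renaming is needed.
Pull the quantifiers to the front (each side's bound variable is not free in the other side):
  ∃p ∃y ∃x ∃v ∀z (¬C(p) ∧ ¬C(y) ∨ ¬C(x) ∨ ¬C(z) ∨ C(v))

∃p ∃y ∃x ∃v ∀z (¬C(p) ∧ ¬C(y) ∨ ¬C(x) ∨ ¬C(z) ∨ C(v))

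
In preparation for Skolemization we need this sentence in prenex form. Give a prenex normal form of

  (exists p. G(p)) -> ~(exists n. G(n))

First replace A → B with ¬A ∨ B.
  ~(exists p. G(p)) | ~(exists n. G(n))
Move each ¬ inward, flipping quantifiers it crosses:
  (forall p. ~G(p)) | (forall n. ~G(n))
All bound variables are already distinct, so no renaming is needed.
Extract every quantifier outward, since the variables are now distinct and don't occur free across branches:
  forall p. forall n. (~G(p) | ~G(n))

forall p. forall n. (~G(p) | ~G(n))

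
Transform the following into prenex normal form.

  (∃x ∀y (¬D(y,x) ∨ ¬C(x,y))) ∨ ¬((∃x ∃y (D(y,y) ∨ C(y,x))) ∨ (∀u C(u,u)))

Drive negations inward (¬∀x A ≡ ∃x ¬A, ¬∃x A ≡ ∀x ¬A, De Morgan for ∧/∨):
  (∃x ∀y (¬D(y,x) ∨ ¬C(x,y))) ∨ (∀x ∀y (¬D(y,y) ∧ ¬C(y,x))) ∧ (∃u ¬C(u,u))
Standardize variables apart so no two quantifiers bind the same name: x↦u1, y↦w.
  (∃x ∀y (¬D(y,x) ∨ ¬C(x,y))) ∨ (∀u1 ∀w (¬D(w,w) ∧ ¬C(w,u1))) ∧ (∃u ¬C(u,u))
Pull the quantifiers to the front (each side's bound variable is not free in the other side):
  ∃x ∀y ∀u1 ∀w ∃u (¬D(y,x) ∨ ¬C(x,y) ∨ ¬D(w,w) ∧ ¬C(w,u1) ∧ ¬C(u,u))

∃x ∀y ∀u1 ∀w ∃u (¬D(y,x) ∨ ¬C(x,y) ∨ ¬D(w,w) ∧ ¬C(w,u1) ∧ ¬C(u,u))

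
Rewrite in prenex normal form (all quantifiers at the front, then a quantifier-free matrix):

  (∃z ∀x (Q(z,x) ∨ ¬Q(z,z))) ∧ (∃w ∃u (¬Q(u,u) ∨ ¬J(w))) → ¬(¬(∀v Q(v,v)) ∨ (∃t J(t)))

Rewrite implications/biconditionals: A → B as ¬A ∨ B.
  ¬((∃z ∀x (Q(z,x) ∨ ¬Q(z,z))) ∧ (∃w ∃u (¬Q(u,u) ∨ ¬J(w)))) ∨ ¬(¬(∀v Q(v,v)) ∨ (∃t J(t)))
Move each ¬ inward, flipping quantifiers it crosses:
  (∀z ∃x (¬Q(z,x) ∧ Q(z,z))) ∨ (∀w ∀u (Q(u,u) ∧ J(w))) ∨ (∀v Q(v,v)) ∧ (∀t ¬J(t))
All bound variables are already distinct, so no renaming is needed.
Extract every quantifier outward, since the variables are now distinct and don't occur free across branches:
  ∀z ∃x ∀w ∀u ∀v ∀t (¬Q(z,x) ∧ Q(z,z) ∨ Q(u,u) ∧ J(w) ∨ Q(v,v) ∧ ¬J(t))

∀z ∃x ∀w ∀u ∀v ∀t (¬Q(z,x) ∧ Q(z,z) ∨ Q(u,u) ∧ J(w) ∨ Q(v,v) ∧ ¬J(t))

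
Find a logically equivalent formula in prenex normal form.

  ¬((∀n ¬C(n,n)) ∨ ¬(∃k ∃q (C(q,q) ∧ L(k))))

∃n ∃k ∃q (C(n,n) ∧ C(q,q) ∧ L(k))

Move each ¬ inward, flipping quantifiers it crosses:
  (∃n C(n,n)) ∧ (∃k ∃q (C(q,q) ∧ L(k)))
All bound variables are already distinct, so no renaming is needed.
Finally move all quantifiers to the prefix:
  ∃n ∃k ∃q (C(n,n) ∧ C(q,q) ∧ L(k))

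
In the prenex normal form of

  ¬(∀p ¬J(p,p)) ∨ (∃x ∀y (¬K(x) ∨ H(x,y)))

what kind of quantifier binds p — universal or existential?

Push ¬ through the quantifiers and connectives to reach negation normal form:
  (∃p J(p,p)) ∨ (∃x ∀y (¬K(x) ∨ H(x,y)))
Pull the quantifiers to the front (each side's bound variable is not free in the other side):
  ∃p ∃x ∀y (J(p,p) ∨ ¬K(x) ∨ H(x,y))
The quantifier ∀p sits under an odd number of negations, so it flips to ∃p.

existential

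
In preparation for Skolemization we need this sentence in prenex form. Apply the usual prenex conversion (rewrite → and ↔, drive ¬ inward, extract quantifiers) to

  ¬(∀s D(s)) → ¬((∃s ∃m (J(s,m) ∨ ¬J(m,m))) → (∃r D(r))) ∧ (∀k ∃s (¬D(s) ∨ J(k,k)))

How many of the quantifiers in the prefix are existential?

Rewrite implications/biconditionals: A → B as ¬A ∨ B.
  ¬¬(∀s D(s)) ∨ ¬(¬(∃s ∃m (J(s,m) ∨ ¬J(m,m))) ∨ (∃r D(r))) ∧ (∀k ∃s (¬D(s) ∨ J(k,k)))
Move each ¬ inward, flipping quantifiers it crosses:
  (∀s D(s)) ∨ (∃s ∃m (J(s,m) ∨ ¬J(m,m))) ∧ (∀r ¬D(r)) ∧ (∀k ∃s (¬D(s) ∨ J(k,k)))
Rename bound variables to avoid capture: s↦x, s↦b.
  (∀s D(s)) ∨ (∃x ∃m (J(x,m) ∨ ¬J(m,m))) ∧ (∀r ¬D(r)) ∧ (∀k ∃b (¬D(b) ∨ J(k,k)))
Extract every quantifier outward, since the variables are now distinct and don't occur free across branches:
  ∀s ∃x ∃m ∀r ∀k ∃b (D(s) ∨ (J(x,m) ∨ ¬J(m,m)) ∧ ¬D(r) ∧ (¬D(b) ∨ J(k,k)))
The prefix is ∀s ∃x ∃m ∀r ∀k ∃b: 3 universal, 3 existential.

3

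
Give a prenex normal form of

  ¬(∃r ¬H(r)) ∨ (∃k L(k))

Push ¬ through the quantifiers and connectives to reach negation normal form:
  (∀r H(r)) ∨ (∃k L(k))
All bound variables are already distinct, so no renaming is needed.
Extract every quantifier outward, since the variables are now distinct and don't occur free across branches:
  ∀r ∃k (H(r) ∨ L(k))

∀r ∃k (H(r) ∨ L(k))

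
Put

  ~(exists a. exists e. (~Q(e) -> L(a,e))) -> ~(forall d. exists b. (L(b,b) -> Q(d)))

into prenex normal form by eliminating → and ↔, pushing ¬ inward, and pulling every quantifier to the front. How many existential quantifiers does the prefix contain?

3

Rewrite implications/biconditionals: A → B as ¬A ∨ B.
  ~~(exists a. exists e. (~~Q(e) | L(a,e))) | ~(forall d. exists b. (~L(b,b) | Q(d)))
Move each ¬ inward, flipping quantifiers it crosses:
  (exists a. exists e. (Q(e) | L(a,e))) | (exists d. forall b. (L(b,b) & ~Q(d)))
All bound variables are already distinct, so no renaming is needed.
Finally move all quantifiers to the prefix:
  exists a. exists e. exists d. forall b. (Q(e) | L(a,e) | L(b,b) & ~Q(d))
The prefix is exists a exists e exists d forall b: 1 universal, 3 existential.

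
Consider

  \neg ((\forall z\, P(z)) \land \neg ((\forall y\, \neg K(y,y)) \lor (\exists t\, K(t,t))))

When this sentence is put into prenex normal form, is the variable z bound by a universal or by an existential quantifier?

existential

Move each ¬ inward, flipping quantifiers it crosses:
  (\exists z\, \neg P(z)) \lor (\forall y\, \neg K(y,y)) \lor (\exists t\, K(t,t))
Extract every quantifier outward, since the variables are now distinct and don't occur free across branches:
  \exists z\, \forall y\, \exists t\, (\neg P(z) \lor \neg K(y,y) \lor K(t,t))
The quantifier \forall z sits under an odd number of negations, so it flips to \exists z.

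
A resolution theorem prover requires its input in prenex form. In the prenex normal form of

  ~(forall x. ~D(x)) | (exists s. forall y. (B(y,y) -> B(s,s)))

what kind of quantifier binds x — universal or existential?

existential

Rewrite implications/biconditionals: A → B as ¬A ∨ B.
  ~(forall x. ~D(x)) | (exists s. forall y. (~B(y,y) | B(s,s)))
Move each ¬ inward, flipping quantifiers it crosses:
  (exists x. D(x)) | (exists s. forall y. (~B(y,y) | B(s,s)))
All bound variables are already distinct, so no renaming is needed.
Finally move all quantifiers to the prefix:
  exists x. exists s. forall y. (D(x) | ~B(y,y) | B(s,s))
The quantifier forall x sits under an odd number of negations (counting the antecedent side of each →), so it flips to exists x.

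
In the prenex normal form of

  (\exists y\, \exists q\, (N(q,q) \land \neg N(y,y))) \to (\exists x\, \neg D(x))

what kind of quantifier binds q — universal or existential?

Eliminate → and ↔ using ¬ and ∨.
  \neg (\exists y\, \exists q\, (N(q,q) \land \neg N(y,y))) \lor (\exists x\, \neg D(x))
Push ¬ through the quantifiers and connectives to reach negation normal form:
  (\forall y\, \forall q\, (\neg N(q,q) \lor N(y,y))) \lor (\exists x\, \neg D(x))
All bound variables are already distinct, so no renaming is needed.
Extract every quantifier outward, since the variables are now distinct and don't occur free across branches:
  \forall y\, \forall q\, \exists x\, (\neg N(q,q) \lor N(y,y) \lor \neg D(x))
The quantifier \exists q sits under an odd number of negations (counting the antecedent side of each →), so it flips to \forall q.

universal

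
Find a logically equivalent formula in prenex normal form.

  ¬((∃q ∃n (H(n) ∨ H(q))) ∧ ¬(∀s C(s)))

∀q ∀n ∀s (¬H(n) ∧ ¬H(q) ∨ C(s))

Move each ¬ inward, flipping quantifiers it crosses:
  (∀q ∀n (¬H(n) ∧ ¬H(q))) ∨ (∀s C(s))
Pull the quantifiers to the front (each side's bound variable is not free in the other side):
  ∀q ∀n ∀s (¬H(n) ∧ ¬H(q) ∨ C(s))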